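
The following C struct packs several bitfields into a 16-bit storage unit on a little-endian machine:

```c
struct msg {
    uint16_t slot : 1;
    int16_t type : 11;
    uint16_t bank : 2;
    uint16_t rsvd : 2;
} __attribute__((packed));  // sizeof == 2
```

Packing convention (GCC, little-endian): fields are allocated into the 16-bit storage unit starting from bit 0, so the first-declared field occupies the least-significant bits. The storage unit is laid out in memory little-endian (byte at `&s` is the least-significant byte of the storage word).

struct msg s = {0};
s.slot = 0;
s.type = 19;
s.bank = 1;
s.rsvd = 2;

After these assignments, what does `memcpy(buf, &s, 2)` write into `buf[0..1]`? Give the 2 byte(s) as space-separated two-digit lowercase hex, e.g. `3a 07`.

26 90

slot (1b) val=0 bits=0x0 at bit 0: 0x0000
type (11b) val=19 bits=0x13 at bit 1: 0x0026
bank (2b) val=1 bits=0x1 at bit 12: 0x1026
rsvd (2b) val=2 bits=0x2 at bit 14: 0x9026
word = 0x9026 → little-endian bytes:
  [0]=0x26  [1]=0x90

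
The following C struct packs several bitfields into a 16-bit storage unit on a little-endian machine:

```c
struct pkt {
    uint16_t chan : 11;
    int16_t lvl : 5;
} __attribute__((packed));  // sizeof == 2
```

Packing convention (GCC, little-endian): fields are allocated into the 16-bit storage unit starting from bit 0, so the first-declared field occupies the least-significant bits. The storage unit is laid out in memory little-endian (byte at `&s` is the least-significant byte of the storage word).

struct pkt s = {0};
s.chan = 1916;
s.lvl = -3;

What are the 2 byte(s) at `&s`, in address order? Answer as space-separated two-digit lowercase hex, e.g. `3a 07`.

chan (11b) val=1916 bits=0x77c at bit 0: 0x077c
lvl (5b) val=-3 bits=0x1d at bit 11: 0xef7c
word = 0xef7c → little-endian bytes:
  [0]=0x7c  [1]=0xef

7c ef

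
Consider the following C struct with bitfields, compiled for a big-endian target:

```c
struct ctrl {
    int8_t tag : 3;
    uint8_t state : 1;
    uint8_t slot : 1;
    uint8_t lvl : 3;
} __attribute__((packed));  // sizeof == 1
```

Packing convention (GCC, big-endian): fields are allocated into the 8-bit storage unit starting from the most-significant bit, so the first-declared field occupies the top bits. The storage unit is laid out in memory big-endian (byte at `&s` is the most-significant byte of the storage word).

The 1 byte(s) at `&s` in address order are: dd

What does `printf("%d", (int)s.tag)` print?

-2

[0]=0xdd (big-endian) → word 0xdd
tag:3 @ bit 5 → (0xdd>>5)&0x7 = 0x6  ←
state:1 @ bit 4 → (0xdd>>4)&0x1 = 0x1
slot:1 @ bit 3 → (0xdd>>3)&0x1 = 0x1
lvl:3 @ bit 0 → (0xdd>>0)&0x7 = 0x5
tag signed 3b, MSB=1: 6 - 8 = -2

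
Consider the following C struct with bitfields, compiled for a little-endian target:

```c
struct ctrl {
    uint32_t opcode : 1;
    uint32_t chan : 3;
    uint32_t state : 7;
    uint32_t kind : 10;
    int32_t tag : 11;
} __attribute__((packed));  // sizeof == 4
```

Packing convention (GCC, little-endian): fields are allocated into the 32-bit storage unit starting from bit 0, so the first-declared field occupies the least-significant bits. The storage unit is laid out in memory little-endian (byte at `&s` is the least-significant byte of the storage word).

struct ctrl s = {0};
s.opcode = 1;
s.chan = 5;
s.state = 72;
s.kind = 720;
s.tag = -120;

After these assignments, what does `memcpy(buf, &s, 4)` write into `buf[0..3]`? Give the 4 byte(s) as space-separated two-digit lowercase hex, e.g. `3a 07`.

8b 84 16 f1

opcode (1b) val=1 bits=0x1 at bit 0: 0x00000001
chan (3b) val=5 bits=0x5 at bit 1: 0x0000000b
state (7b) val=72 bits=0x48 at bit 4: 0x0000048b
kind (10b) val=720 bits=0x2d0 at bit 11: 0x0016848b
tag (11b) val=-120 bits=0x788 at bit 21: 0xf116848b
word = 0xf116848b → little-endian bytes:
  [0]=0x8b  [1]=0x84  [2]=0x16  [3]=0xf1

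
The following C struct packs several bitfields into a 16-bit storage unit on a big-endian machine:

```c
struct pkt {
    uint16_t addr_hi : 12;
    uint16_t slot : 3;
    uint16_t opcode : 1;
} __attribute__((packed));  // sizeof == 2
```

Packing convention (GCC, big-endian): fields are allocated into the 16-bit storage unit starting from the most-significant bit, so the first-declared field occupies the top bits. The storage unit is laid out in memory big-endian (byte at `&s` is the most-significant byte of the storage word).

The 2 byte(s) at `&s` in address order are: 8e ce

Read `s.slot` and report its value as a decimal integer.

7

[0]=0x8e [1]=0xce (big-endian) → word 0x8ece
addr_hi:12 @ bit 4 → (0x8ece>>4)&0xfff = 0x8ec
slot:3 @ bit 1 → (0x8ece>>1)&0x7 = 0x7  ←
opcode:1 @ bit 0 → (0x8ece>>0)&0x1 = 0x0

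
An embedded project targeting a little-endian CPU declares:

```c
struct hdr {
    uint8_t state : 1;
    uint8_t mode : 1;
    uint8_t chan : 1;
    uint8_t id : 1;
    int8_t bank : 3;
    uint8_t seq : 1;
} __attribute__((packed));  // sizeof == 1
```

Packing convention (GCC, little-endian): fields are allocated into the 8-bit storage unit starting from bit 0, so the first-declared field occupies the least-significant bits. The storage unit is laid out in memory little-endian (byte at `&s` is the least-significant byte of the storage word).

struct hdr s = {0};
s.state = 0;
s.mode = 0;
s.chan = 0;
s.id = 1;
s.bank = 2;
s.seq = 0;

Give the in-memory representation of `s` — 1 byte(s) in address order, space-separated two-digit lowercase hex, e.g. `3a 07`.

[0+:1] state=0 & 0x1 = 0x0; word=0x00
[1+:1] mode=0 & 0x1 = 0x0; word=0x00
[2+:1] chan=0 & 0x1 = 0x0; word=0x00
[3+:1] id=1 & 0x1 = 0x1; word=0x08
[4+:3] bank=2 & 0x7 = 0x2; word=0x28
[7+:1] seq=0 & 0x1 = 0x0; word=0x28
word = 0x28 → little-endian bytes:
  [0]=0x28

28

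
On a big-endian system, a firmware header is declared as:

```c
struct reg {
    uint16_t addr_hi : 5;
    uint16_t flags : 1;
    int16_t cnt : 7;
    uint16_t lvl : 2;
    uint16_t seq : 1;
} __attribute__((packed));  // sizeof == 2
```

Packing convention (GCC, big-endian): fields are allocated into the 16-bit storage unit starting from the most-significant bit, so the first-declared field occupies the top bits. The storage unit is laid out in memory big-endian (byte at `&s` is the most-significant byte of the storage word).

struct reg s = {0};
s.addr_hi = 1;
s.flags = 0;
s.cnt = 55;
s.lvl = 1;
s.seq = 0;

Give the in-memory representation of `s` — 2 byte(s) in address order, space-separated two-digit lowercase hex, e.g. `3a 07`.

addr_hi:5 = 1 → 0x1 << 11 → word 0x0800
flags:1 = 0 → 0x0 << 10 → word 0x0800
cnt:7 = 55 → 0x37 << 3 → word 0x09b8
lvl:2 = 1 → 0x1 << 1 → word 0x09ba
seq:1 = 0 → 0x0 << 0 → word 0x09ba
word = 0x09ba → big-endian bytes:
  [0]=0x09  [1]=0xba

09 ba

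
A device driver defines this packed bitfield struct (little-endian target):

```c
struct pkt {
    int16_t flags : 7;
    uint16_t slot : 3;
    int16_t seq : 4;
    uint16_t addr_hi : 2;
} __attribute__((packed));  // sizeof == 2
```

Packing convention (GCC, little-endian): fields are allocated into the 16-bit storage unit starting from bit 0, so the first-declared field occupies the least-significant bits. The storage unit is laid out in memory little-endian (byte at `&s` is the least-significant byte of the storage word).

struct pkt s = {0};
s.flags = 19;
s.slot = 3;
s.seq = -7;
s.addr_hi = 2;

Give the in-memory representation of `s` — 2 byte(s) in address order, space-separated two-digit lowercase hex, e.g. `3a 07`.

flags (7b) val=19 bits=0x13 at bit 0: 0x0013
slot (3b) val=3 bits=0x3 at bit 7: 0x0193
seq (4b) val=-7 bits=0x9 at bit 10: 0x2593
addr_hi (2b) val=2 bits=0x2 at bit 14: 0xa593
word = 0xa593 → little-endian bytes:
  [0]=0x93  [1]=0xa5

93 a5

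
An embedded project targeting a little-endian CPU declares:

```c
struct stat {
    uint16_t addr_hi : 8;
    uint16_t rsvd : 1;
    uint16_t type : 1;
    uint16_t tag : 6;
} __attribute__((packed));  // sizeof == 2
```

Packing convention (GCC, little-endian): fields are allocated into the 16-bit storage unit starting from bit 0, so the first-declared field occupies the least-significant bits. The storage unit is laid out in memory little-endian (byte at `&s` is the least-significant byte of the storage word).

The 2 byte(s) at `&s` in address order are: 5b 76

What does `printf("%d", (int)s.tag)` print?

29

[0]=0x5b [1]=0x76 (little-endian) → word 0x765b
addr_hi:8 @ bit 0 → (0x765b>>0)&0xff = 0x5b
rsvd:1 @ bit 8 → (0x765b>>8)&0x1 = 0x0
type:1 @ bit 9 → (0x765b>>9)&0x1 = 0x1
tag:6 @ bit 10 → (0x765b>>10)&0x3f = 0x1d  ←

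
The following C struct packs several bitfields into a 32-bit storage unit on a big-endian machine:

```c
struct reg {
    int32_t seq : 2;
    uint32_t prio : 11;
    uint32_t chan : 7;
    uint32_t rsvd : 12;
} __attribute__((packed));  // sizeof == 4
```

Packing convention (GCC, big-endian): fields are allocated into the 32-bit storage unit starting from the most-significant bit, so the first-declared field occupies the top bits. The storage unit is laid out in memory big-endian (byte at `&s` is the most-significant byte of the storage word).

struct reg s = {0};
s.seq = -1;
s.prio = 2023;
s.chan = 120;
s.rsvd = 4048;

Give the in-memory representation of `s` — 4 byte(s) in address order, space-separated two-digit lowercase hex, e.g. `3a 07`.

ff 3f 8f d0

seq:2 = -1 → 0x3 << 30 → word 0xc0000000
prio:11 = 2023 → 0x7e7 << 19 → word 0xff380000
chan:7 = 120 → 0x78 << 12 → word 0xff3f8000
rsvd:12 = 4048 → 0xfd0 << 0 → word 0xff3f8fd0
word = 0xff3f8fd0 → big-endian bytes:
  [0]=0xff  [1]=0x3f  [2]=0x8f  [3]=0xd0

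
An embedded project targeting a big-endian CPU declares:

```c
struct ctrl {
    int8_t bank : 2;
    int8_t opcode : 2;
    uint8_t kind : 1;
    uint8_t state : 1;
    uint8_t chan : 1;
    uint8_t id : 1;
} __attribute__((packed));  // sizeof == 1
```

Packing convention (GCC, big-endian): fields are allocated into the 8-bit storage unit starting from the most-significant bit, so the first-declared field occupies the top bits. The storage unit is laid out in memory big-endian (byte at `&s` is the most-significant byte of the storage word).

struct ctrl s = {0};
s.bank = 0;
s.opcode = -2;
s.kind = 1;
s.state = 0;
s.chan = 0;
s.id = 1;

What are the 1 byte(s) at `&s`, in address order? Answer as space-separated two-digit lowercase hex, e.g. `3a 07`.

29

bank (2b) val=0 bits=0x0 at bit 6: 0x00
opcode (2b) val=-2 bits=0x2 at bit 4: 0x20
kind (1b) val=1 bits=0x1 at bit 3: 0x28
state (1b) val=0 bits=0x0 at bit 2: 0x28
chan (1b) val=0 bits=0x0 at bit 1: 0x28
id (1b) val=1 bits=0x1 at bit 0: 0x29
word = 0x29 → big-endian bytes:
  [0]=0x29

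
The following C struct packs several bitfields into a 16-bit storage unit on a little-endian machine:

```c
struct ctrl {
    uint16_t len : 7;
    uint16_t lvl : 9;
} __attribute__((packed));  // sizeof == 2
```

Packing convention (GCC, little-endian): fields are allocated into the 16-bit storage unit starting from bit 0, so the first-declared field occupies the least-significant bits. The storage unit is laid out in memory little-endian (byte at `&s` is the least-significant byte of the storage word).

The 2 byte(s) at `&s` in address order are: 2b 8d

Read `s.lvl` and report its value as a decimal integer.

282

[0]=0x2b [1]=0x8d (little-endian) → word 0x8d2b
len:7 @ bit 0 → (0x8d2b>>0)&0x7f = 0x2b
lvl:9 @ bit 7 → (0x8d2b>>7)&0x1ff = 0x11a  ←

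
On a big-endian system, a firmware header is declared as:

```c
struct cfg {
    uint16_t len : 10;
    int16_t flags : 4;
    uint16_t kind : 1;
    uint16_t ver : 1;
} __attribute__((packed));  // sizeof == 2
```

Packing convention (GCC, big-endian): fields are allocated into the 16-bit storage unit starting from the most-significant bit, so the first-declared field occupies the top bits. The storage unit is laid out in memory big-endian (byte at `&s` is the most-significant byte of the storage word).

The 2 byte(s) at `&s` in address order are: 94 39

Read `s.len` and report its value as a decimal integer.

[0]=0x94 [1]=0x39 (big-endian) → word 0x9439
len:10 @ bit 6 → (0x9439>>6)&0x3ff = 0x250  ←
flags:4 @ bit 2 → (0x9439>>2)&0xf = 0xe
kind:1 @ bit 1 → (0x9439>>1)&0x1 = 0x0
ver:1 @ bit 0 → (0x9439>>0)&0x1 = 0x1

592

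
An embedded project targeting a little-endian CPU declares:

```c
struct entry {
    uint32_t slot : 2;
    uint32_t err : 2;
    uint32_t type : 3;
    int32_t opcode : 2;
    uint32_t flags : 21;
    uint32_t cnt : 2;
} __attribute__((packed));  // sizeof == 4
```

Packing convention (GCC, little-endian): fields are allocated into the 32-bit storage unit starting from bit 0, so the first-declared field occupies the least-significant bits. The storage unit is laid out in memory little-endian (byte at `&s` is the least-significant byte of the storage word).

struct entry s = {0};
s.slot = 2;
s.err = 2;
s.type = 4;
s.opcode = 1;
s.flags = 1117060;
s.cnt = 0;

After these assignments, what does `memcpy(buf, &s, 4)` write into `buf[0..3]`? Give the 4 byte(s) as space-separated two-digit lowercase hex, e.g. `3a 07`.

slot:2 = 2 → 0x2 << 0 → word 0x00000002
err:2 = 2 → 0x2 << 2 → word 0x0000000a
type:3 = 4 → 0x4 << 4 → word 0x0000004a
opcode:2 = 1 → 0x1 << 7 → word 0x000000ca
flags:21 = 1117060 → 0x110b84 << 9 → word 0x221708ca
cnt:2 = 0 → 0x0 << 30 → word 0x221708ca
word = 0x221708ca → little-endian bytes:
  [0]=0xca  [1]=0x08  [2]=0x17  [3]=0x22

ca 08 17 22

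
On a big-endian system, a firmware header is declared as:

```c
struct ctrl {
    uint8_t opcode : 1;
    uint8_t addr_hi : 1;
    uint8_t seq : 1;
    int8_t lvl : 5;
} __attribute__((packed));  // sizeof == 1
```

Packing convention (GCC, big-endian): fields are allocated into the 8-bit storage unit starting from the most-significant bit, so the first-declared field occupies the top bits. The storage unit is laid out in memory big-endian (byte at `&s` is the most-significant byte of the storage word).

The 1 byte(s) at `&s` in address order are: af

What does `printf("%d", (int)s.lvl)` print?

[0]=0xaf (big-endian) → word 0xaf
opcode [7+:1] = (word>>7) & 0x1 = 1
addr_hi [6+:1] = (word>>6) & 0x1 = 0
seq [5+:1] = (word>>5) & 0x1 = 1
lvl [0+:5] = (word>>0) & 0x1f = 15  ←
lvl signed 5b, MSB=0: value = 15

15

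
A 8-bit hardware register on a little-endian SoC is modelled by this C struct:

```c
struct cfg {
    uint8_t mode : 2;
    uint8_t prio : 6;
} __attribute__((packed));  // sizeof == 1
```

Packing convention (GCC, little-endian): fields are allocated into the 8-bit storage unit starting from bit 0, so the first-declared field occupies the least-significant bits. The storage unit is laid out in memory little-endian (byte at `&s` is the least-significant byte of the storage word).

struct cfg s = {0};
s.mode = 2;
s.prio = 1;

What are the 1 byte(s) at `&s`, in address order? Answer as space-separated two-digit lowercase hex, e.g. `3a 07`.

[0+:2] mode=2 & 0x3 = 0x2; word=0x02
[2+:6] prio=1 & 0x3f = 0x1; word=0x06
word = 0x06 → little-endian bytes:
  [0]=0x06

06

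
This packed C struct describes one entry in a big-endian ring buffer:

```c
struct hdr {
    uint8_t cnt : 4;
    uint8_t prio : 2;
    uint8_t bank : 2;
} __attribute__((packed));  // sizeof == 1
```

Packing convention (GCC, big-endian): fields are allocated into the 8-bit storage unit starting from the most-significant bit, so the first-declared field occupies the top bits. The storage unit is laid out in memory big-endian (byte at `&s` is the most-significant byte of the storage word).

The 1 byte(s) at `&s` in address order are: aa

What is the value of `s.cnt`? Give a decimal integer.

10

[0]=0xaa (big-endian) → word 0xaa
cnt [4+:4] = (word>>4) & 0xf = 10  ←
prio [2+:2] = (word>>2) & 0x3 = 2
bank [0+:2] = (word>>0) & 0x3 = 2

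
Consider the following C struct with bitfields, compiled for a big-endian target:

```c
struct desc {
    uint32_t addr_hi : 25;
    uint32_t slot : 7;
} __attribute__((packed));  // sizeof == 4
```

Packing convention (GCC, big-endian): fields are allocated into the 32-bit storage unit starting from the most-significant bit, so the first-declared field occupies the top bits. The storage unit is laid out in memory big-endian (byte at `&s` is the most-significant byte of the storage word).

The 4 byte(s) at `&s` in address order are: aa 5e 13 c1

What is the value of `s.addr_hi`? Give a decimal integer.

[0]=0xaa [1]=0x5e [2]=0x13 [3]=0xc1 (big-endian) → word 0xaa5e13c1
addr_hi:25 @ bit 7 → (0xaa5e13c1>>7)&0x1ffffff = 0x154bc27  ←
slot:7 @ bit 0 → (0xaa5e13c1>>0)&0x7f = 0x41

22330407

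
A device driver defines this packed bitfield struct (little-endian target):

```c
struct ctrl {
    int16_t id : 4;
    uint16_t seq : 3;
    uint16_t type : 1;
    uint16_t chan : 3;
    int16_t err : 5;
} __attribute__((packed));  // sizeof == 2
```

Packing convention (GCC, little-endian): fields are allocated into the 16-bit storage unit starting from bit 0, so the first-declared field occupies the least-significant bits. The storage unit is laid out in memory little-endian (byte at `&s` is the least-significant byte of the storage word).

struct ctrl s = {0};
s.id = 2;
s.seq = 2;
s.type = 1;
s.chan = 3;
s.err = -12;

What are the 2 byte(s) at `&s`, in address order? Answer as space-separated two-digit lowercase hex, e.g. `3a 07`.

[0+:4] id=2 & 0xf = 0x2; word=0x0002
[4+:3] seq=2 & 0x7 = 0x2; word=0x0022
[7+:1] type=1 & 0x1 = 0x1; word=0x00a2
[8+:3] chan=3 & 0x7 = 0x3; word=0x03a2
[11+:5] err=-12 & 0x1f = 0x14; word=0xa3a2
word = 0xa3a2 → little-endian bytes:
  [0]=0xa2  [1]=0xa3

a2 a3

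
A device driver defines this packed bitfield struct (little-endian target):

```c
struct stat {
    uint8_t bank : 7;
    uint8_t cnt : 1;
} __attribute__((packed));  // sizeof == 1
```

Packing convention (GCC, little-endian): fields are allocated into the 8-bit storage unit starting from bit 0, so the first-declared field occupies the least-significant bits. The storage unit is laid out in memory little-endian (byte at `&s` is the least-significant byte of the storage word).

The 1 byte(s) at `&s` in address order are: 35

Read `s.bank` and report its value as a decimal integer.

[0]=0x35 (little-endian) → word 0x35
bank:7 @ bit 0 → (0x35>>0)&0x7f = 0x35  ←
cnt:1 @ bit 7 → (0x35>>7)&0x1 = 0x0

53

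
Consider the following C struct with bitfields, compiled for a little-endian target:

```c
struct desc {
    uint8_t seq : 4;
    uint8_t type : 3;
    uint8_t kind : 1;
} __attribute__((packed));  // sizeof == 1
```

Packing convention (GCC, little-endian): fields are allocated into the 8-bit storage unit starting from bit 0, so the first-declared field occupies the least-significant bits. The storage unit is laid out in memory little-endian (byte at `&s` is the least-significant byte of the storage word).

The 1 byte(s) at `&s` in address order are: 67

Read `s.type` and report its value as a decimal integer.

6

[0]=0x67 (little-endian) → word 0x67
seq [0+:4] = (word>>0) & 0xf = 7
type [4+:3] = (word>>4) & 0x7 = 6  ←
kind [7+:1] = (word>>7) & 0x1 = 0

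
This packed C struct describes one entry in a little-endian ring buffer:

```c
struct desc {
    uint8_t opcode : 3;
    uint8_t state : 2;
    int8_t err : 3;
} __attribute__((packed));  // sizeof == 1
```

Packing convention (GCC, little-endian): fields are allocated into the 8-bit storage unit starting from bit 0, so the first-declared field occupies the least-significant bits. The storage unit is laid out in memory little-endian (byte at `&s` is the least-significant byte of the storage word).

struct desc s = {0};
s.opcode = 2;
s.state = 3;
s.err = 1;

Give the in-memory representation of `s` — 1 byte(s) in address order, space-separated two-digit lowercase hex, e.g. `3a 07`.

[0+:3] opcode=2 & 0x7 = 0x2; word=0x02
[3+:2] state=3 & 0x3 = 0x3; word=0x1a
[5+:3] err=1 & 0x7 = 0x1; word=0x3a
word = 0x3a → little-endian bytes:
  [0]=0x3a

3a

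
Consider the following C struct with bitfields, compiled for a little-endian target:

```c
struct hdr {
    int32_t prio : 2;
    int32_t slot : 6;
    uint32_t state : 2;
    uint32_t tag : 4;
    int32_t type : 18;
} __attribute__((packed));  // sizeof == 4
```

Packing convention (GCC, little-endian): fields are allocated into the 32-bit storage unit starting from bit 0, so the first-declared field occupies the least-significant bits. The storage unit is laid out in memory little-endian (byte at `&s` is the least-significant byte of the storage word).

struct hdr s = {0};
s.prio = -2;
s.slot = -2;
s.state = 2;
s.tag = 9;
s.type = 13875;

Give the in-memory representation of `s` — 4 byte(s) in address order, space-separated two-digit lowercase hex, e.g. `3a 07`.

fa e6 8c 0d

prio (2b) val=-2 bits=0x2 at bit 0: 0x00000002
slot (6b) val=-2 bits=0x3e at bit 2: 0x000000fa
state (2b) val=2 bits=0x2 at bit 8: 0x000002fa
tag (4b) val=9 bits=0x9 at bit 10: 0x000026fa
type (18b) val=13875 bits=0x3633 at bit 14: 0x0d8ce6fa
word = 0x0d8ce6fa → little-endian bytes:
  [0]=0xfa  [1]=0xe6  [2]=0x8c  [3]=0x0d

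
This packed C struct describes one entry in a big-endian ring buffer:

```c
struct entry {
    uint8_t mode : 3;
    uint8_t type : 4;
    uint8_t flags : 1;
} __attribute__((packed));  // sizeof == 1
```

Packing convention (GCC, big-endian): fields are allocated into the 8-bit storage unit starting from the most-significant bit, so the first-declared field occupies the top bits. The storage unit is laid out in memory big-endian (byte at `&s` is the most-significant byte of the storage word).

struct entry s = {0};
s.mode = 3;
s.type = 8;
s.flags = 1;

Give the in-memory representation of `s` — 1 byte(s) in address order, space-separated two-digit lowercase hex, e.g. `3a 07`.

mode (3b) val=3 bits=0x3 at bit 5: 0x60
type (4b) val=8 bits=0x8 at bit 1: 0x70
flags (1b) val=1 bits=0x1 at bit 0: 0x71
word = 0x71 → big-endian bytes:
  [0]=0x71

71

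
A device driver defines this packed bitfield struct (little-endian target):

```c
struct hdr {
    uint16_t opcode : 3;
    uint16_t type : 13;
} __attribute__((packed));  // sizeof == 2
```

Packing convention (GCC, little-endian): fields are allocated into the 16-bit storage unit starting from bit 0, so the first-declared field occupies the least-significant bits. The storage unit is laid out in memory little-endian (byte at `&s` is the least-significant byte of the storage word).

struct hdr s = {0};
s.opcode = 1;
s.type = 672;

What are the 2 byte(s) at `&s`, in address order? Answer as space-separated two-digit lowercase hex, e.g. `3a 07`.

[0+:3] opcode=1 & 0x7 = 0x1; word=0x0001
[3+:13] type=672 & 0x1fff = 0x2a0; word=0x1501
word = 0x1501 → little-endian bytes:
  [0]=0x01  [1]=0x15

01 15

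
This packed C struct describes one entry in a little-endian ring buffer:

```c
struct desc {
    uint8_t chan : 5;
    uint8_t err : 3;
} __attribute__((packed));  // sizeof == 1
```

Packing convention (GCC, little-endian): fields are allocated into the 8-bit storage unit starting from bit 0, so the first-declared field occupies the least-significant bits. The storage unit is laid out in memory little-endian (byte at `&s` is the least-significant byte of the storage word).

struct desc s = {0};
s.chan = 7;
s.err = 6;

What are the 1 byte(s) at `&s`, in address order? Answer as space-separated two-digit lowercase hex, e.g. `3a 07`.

[0+:5] chan=7 & 0x1f = 0x7; word=0x07
[5+:3] err=6 & 0x7 = 0x6; word=0xc7
word = 0xc7 → little-endian bytes:
  [0]=0xc7

c7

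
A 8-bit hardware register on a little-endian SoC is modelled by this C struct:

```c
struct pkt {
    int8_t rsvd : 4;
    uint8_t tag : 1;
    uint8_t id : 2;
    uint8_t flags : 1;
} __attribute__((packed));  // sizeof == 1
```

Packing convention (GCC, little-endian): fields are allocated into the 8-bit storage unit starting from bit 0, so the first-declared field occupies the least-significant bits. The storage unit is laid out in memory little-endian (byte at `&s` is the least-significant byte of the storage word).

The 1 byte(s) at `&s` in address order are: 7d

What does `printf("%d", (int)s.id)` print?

3

[0]=0x7d (little-endian) → word 0x7d
rsvd:4 @ bit 0 → (0x7d>>0)&0xf = 0xd
tag:1 @ bit 4 → (0x7d>>4)&0x1 = 0x1
id:2 @ bit 5 → (0x7d>>5)&0x3 = 0x3  ←
flags:1 @ bit 7 → (0x7d>>7)&0x1 = 0x0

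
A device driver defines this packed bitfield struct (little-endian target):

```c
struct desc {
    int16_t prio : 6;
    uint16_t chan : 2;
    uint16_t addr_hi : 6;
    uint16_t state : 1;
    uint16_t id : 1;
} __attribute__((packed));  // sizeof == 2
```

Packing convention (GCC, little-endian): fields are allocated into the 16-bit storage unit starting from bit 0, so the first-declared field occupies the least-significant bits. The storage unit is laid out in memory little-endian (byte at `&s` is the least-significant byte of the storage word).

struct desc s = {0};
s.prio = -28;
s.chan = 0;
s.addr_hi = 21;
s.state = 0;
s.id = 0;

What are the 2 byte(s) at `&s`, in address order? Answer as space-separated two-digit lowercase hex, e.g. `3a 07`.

24 15

prio (6b) val=-28 bits=0x24 at bit 0: 0x0024
chan (2b) val=0 bits=0x0 at bit 6: 0x0024
addr_hi (6b) val=21 bits=0x15 at bit 8: 0x1524
state (1b) val=0 bits=0x0 at bit 14: 0x1524
id (1b) val=0 bits=0x0 at bit 15: 0x1524
word = 0x1524 → little-endian bytes:
  [0]=0x24  [1]=0x15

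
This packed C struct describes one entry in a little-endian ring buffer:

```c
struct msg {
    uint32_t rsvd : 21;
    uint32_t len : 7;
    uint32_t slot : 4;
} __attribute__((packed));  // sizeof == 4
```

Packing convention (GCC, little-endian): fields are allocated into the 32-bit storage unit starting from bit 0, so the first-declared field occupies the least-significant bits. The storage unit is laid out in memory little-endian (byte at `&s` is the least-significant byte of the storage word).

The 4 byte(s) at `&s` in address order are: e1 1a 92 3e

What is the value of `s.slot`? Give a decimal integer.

3

[0]=0xe1 [1]=0x1a [2]=0x92 [3]=0x3e (little-endian) → word 0x3e921ae1
rsvd [0+:21] = (word>>0) & 0x1fffff = 1186529
len [21+:7] = (word>>21) & 0x7f = 116
slot [28+:4] = (word>>28) & 0xf = 3  ←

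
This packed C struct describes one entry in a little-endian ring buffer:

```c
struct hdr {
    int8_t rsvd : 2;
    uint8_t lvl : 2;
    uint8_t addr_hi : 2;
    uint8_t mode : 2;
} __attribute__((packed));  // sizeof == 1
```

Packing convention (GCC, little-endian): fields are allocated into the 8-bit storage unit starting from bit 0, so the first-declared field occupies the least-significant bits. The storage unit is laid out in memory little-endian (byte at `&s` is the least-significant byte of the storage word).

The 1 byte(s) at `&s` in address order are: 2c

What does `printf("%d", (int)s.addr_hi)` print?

[0]=0x2c (little-endian) → word 0x2c
rsvd [0+:2] = (word>>0) & 0x3 = 0
lvl [2+:2] = (word>>2) & 0x3 = 3
addr_hi [4+:2] = (word>>4) & 0x3 = 2  ←
mode [6+:2] = (word>>6) & 0x3 = 0

2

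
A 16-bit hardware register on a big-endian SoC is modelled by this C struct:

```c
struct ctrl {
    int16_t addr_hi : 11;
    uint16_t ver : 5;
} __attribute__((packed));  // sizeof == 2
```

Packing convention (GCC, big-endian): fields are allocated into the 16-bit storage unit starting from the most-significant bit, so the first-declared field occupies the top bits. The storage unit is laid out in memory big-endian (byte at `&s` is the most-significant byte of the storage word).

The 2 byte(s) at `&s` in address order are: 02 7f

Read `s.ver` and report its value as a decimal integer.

31

[0]=0x02 [1]=0x7f (big-endian) → word 0x027f
addr_hi:11 @ bit 5 → (0x027f>>5)&0x7ff = 0x13
ver:5 @ bit 0 → (0x027f>>0)&0x1f = 0x1f  ←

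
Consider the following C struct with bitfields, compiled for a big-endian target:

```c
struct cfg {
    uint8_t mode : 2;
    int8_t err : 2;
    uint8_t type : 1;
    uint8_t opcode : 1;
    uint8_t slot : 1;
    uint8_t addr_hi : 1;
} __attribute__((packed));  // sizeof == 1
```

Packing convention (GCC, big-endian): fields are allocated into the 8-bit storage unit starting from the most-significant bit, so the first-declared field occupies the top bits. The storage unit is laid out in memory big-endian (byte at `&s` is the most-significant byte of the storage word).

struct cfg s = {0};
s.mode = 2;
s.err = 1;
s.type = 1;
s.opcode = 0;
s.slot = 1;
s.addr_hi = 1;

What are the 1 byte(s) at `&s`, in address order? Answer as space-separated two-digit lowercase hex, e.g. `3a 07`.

mode (2b) val=2 bits=0x2 at bit 6: 0x80
err (2b) val=1 bits=0x1 at bit 4: 0x90
type (1b) val=1 bits=0x1 at bit 3: 0x98
opcode (1b) val=0 bits=0x0 at bit 2: 0x98
slot (1b) val=1 bits=0x1 at bit 1: 0x9a
addr_hi (1b) val=1 bits=0x1 at bit 0: 0x9b
word = 0x9b → big-endian bytes:
  [0]=0x9b

9b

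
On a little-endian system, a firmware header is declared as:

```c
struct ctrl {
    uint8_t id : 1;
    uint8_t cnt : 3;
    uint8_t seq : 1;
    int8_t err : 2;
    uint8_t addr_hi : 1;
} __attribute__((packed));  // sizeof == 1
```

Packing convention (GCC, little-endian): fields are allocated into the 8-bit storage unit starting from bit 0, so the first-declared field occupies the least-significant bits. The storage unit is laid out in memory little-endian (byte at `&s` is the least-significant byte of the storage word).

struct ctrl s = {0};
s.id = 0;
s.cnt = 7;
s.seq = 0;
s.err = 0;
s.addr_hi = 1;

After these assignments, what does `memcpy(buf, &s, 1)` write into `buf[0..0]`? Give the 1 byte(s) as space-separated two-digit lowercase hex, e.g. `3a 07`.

id (1b) val=0 bits=0x0 at bit 0: 0x00
cnt (3b) val=7 bits=0x7 at bit 1: 0x0e
seq (1b) val=0 bits=0x0 at bit 4: 0x0e
err (2b) val=0 bits=0x0 at bit 5: 0x0e
addr_hi (1b) val=1 bits=0x1 at bit 7: 0x8e
word = 0x8e → little-endian bytes:
  [0]=0x8e

8e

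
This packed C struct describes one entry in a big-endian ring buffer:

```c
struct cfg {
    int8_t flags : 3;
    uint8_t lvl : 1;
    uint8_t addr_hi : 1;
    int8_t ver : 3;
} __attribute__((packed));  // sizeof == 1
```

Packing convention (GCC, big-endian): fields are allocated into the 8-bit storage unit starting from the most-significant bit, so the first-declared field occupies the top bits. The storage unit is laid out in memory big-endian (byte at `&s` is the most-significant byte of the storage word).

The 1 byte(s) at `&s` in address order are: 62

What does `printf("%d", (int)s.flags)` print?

[0]=0x62 (big-endian) → word 0x62
flags:3 @ bit 5 → (0x62>>5)&0x7 = 0x3  ←
lvl:1 @ bit 4 → (0x62>>4)&0x1 = 0x0
addr_hi:1 @ bit 3 → (0x62>>3)&0x1 = 0x0
ver:3 @ bit 0 → (0x62>>0)&0x7 = 0x2
flags signed 3b, MSB=0: value = 3

3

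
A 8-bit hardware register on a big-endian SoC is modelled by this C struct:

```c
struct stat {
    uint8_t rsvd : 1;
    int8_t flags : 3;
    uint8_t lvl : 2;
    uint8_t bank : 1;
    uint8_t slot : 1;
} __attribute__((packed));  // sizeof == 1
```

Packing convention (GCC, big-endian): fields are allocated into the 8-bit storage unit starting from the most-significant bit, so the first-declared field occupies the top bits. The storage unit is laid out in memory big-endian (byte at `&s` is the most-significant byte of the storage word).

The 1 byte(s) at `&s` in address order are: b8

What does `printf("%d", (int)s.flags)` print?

3

[0]=0xb8 (big-endian) → word 0xb8
rsvd [7+:1] = (word>>7) & 0x1 = 1
flags [4+:3] = (word>>4) & 0x7 = 3  ←
lvl [2+:2] = (word>>2) & 0x3 = 2
bank [1+:1] = (word>>1) & 0x1 = 0
slot [0+:1] = (word>>0) & 0x1 = 0
flags signed 3b, MSB=0: value = 3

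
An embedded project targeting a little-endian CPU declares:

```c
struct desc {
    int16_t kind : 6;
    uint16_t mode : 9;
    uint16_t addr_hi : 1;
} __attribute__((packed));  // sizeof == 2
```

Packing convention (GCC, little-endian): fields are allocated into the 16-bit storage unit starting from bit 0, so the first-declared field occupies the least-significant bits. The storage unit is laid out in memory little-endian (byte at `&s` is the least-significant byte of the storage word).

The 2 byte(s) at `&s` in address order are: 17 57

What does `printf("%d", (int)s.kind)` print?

23

[0]=0x17 [1]=0x57 (little-endian) → word 0x5717
kind [0+:6] = (word>>0) & 0x3f = 23  ←
mode [6+:9] = (word>>6) & 0x1ff = 348
addr_hi [15+:1] = (word>>15) & 0x1 = 0
kind signed 6b, MSB=0: value = 23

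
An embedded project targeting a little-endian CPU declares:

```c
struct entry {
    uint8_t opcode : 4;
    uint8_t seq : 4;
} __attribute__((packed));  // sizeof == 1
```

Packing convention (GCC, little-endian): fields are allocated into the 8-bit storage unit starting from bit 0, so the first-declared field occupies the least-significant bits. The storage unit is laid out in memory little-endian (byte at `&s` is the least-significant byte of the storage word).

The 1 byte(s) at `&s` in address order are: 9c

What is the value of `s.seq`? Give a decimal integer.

[0]=0x9c (little-endian) → word 0x9c
opcode [0+:4] = (word>>0) & 0xf = 12
seq [4+:4] = (word>>4) & 0xf = 9  ←

9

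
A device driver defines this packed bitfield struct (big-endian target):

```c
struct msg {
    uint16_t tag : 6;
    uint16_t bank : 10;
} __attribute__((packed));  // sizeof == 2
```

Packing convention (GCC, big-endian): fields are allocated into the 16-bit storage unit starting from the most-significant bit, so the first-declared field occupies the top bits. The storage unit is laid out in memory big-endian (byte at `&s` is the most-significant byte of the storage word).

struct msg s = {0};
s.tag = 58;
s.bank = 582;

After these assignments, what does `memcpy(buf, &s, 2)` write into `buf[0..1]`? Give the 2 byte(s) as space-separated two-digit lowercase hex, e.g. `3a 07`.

ea 46

tag (6b) val=58 bits=0x3a at bit 10: 0xe800
bank (10b) val=582 bits=0x246 at bit 0: 0xea46
word = 0xea46 → big-endian bytes:
  [0]=0xea  [1]=0x46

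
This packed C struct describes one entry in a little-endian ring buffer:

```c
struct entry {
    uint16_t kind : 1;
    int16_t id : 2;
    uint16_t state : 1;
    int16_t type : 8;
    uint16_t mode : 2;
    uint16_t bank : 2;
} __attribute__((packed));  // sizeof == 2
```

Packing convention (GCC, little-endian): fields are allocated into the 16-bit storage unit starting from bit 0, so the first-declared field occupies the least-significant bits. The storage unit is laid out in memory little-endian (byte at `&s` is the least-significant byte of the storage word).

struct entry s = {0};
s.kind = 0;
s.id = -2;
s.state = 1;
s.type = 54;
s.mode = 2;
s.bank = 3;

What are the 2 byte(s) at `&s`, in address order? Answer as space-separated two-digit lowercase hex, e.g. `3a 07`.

6c e3

kind:1 = 0 → 0x0 << 0 → word 0x0000
id:2 = -2 → 0x2 << 1 → word 0x0004
state:1 = 1 → 0x1 << 3 → word 0x000c
type:8 = 54 → 0x36 << 4 → word 0x036c
mode:2 = 2 → 0x2 << 12 → word 0x236c
bank:2 = 3 → 0x3 << 14 → word 0xe36c
word = 0xe36c → little-endian bytes:
  [0]=0x6c  [1]=0xe3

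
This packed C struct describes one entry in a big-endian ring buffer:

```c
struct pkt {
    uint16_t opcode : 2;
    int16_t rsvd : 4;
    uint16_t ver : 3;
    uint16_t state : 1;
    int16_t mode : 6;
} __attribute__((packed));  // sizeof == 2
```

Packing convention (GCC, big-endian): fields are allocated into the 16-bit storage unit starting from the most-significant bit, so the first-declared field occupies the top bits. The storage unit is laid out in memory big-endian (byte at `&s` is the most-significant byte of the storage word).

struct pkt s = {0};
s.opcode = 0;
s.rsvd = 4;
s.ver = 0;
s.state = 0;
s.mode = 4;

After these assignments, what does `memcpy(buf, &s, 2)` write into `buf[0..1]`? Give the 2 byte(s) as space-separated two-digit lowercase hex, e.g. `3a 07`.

10 04

opcode (2b) val=0 bits=0x0 at bit 14: 0x0000
rsvd (4b) val=4 bits=0x4 at bit 10: 0x1000
ver (3b) val=0 bits=0x0 at bit 7: 0x1000
state (1b) val=0 bits=0x0 at bit 6: 0x1000
mode (6b) val=4 bits=0x4 at bit 0: 0x1004
word = 0x1004 → big-endian bytes:
  [0]=0x10  [1]=0x04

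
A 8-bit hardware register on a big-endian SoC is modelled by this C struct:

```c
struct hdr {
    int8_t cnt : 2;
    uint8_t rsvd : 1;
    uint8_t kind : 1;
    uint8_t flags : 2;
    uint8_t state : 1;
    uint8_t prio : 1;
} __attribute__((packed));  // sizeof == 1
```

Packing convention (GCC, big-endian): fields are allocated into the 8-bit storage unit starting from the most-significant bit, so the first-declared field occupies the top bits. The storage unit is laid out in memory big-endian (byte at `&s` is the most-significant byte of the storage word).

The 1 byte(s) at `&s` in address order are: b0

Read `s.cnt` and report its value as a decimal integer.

[0]=0xb0 (big-endian) → word 0xb0
cnt [6+:2] = (word>>6) & 0x3 = 2  ←
rsvd [5+:1] = (word>>5) & 0x1 = 1
kind [4+:1] = (word>>4) & 0x1 = 1
flags [2+:2] = (word>>2) & 0x3 = 0
state [1+:1] = (word>>1) & 0x1 = 0
prio [0+:1] = (word>>0) & 0x1 = 0
cnt signed 2b, MSB=1: 2 - 4 = -2

-2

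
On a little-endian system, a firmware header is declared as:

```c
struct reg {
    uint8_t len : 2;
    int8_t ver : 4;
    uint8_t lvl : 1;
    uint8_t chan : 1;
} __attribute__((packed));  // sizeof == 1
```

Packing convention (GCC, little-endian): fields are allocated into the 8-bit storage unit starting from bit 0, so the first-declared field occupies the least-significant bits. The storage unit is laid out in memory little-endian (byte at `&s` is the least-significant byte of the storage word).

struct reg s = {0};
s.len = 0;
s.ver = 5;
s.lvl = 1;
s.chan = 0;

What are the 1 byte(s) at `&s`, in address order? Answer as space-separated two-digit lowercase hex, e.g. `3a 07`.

54

[0+:2] len=0 & 0x3 = 0x0; word=0x00
[2+:4] ver=5 & 0xf = 0x5; word=0x14
[6+:1] lvl=1 & 0x1 = 0x1; word=0x54
[7+:1] chan=0 & 0x1 = 0x0; word=0x54
word = 0x54 → little-endian bytes:
  [0]=0x54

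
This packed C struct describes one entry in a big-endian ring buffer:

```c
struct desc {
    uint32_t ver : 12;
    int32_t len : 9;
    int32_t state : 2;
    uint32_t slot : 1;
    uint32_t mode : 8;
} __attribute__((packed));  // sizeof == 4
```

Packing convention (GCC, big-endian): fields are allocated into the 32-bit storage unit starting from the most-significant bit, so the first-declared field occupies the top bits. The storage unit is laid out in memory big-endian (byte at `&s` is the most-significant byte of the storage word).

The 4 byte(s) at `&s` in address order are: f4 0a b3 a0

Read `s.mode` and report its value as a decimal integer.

160

[0]=0xf4 [1]=0x0a [2]=0xb3 [3]=0xa0 (big-endian) → word 0xf40ab3a0
ver [20+:12] = (word>>20) & 0xfff = 3904
len [11+:9] = (word>>11) & 0x1ff = 342
state [9+:2] = (word>>9) & 0x3 = 1
slot [8+:1] = (word>>8) & 0x1 = 1
mode [0+:8] = (word>>0) & 0xff = 160  ←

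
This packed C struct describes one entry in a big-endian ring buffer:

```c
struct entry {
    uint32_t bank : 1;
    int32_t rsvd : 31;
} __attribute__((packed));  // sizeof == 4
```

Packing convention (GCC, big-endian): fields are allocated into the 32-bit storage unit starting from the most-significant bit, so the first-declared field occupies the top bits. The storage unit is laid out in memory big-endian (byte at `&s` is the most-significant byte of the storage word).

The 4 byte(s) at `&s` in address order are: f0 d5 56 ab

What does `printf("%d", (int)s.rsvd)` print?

[0]=0xf0 [1]=0xd5 [2]=0x56 [3]=0xab (big-endian) → word 0xf0d556ab
bank [31+:1] = (word>>31) & 0x1 = 1
rsvd [0+:31] = (word>>0) & 0x7fffffff = 1893029547  ←
rsvd signed 31b, MSB=1: 1893029547 - 2147483648 = -254454101

-254454101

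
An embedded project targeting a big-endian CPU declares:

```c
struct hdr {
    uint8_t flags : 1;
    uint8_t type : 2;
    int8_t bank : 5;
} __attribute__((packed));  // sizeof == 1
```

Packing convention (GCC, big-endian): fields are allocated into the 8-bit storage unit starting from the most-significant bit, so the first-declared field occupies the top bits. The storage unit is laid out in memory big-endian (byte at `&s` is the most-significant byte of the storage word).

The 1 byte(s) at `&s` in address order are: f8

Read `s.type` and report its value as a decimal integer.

3

[0]=0xf8 (big-endian) → word 0xf8
flags:1 @ bit 7 → (0xf8>>7)&0x1 = 0x1
type:2 @ bit 5 → (0xf8>>5)&0x3 = 0x3  ←
bank:5 @ bit 0 → (0xf8>>0)&0x1f = 0x18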